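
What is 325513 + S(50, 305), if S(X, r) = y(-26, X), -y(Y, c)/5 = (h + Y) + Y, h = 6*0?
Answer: 325773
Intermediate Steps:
h = 0
y(Y, c) = -10*Y (y(Y, c) = -5*((0 + Y) + Y) = -5*(Y + Y) = -10*Y)
S(X, r) = 260 (S(X, r) = -10*(-26) = 260)
325513 + S(50, 305) = 325513 + 260 = 325773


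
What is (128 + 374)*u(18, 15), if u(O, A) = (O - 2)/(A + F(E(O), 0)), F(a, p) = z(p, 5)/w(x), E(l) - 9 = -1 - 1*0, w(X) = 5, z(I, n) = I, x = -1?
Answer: 8032/15 ≈ 535.47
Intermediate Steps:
E(l) = 8 (E(l) = 9 + (-1 - 1*0) = 9 + (-1 + 0) = 9 - 1 = 8)
F(a, p) = p/5
u(O, A) = (-2 + O)/A (u(O, A) = (O - 2)/(A + (1/5)*0) = (-2 + O)/(A + 0) = (-2 + O)/A)
(128 + 374)*u(18, 15) = (128 + 374)*((-2 + 18)/15) = 502*((1/15)*16) = 502*(16/15) = 8032/15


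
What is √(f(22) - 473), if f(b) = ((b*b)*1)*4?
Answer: √1463 ≈ 38.249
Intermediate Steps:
f(b) = 4*b² (f(b) = (b²*1)*4 = b²*4 = 4*b²)
√(f(22) - 473) = √(4*22² - 473) = √(4*484 - 473) = √(1936 - 473) = √1463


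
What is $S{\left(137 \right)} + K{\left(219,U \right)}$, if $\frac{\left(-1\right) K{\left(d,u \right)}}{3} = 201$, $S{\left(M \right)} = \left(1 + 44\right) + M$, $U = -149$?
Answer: $-421$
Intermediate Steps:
$S{\left(M \right)} = 45 + M$
$K{\left(d,u \right)} = -603$ ($K{\left(d,u \right)} = \left(-3\right) 201 = -603$)
$S{\left(137 \right)} + K{\left(219,U \right)} = \left(45 + 137\right) - 603 = 182 - 603 = -421$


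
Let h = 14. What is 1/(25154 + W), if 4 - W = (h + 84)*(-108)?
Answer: 1/35742 ≈ 2.7978e-5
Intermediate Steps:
W = 10588 (W = 4 - (14 + 84)*(-108) = 4 - 98*(-108) = 4 - 1*(-10584) = 4 + 10584 = 10588)
1/(25154 + W) = 1/(25154 + 10588) = 1/35742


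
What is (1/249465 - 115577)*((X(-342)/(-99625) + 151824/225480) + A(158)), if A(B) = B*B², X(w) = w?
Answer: -7096206339497249240673024/15566231408125 ≈ -4.5587e+11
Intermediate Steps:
A(B) = B³
(1/249465 - 115577)*((X(-342)/(-99625) + 151824/225480) + A(158)) = (1/249465 - 115577)*((-342/(-99625) + 151824/225480) + 158³) = (1/249465 - 115577)*((-342*(-1/99625) + 151824*(1/225480)) + 3944312) = -28832416304*((342/99625 + 6326/9395) + 3944312)/249465 = -28832416304*(126688168/187195375 + 3944312)/249465 = -28832416304/249465*738357090645168/187195375 = -7096206339497249240673024/15566231408125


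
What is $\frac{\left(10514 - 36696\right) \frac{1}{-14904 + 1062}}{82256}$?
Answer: $\frac{247}{10741392} \approx 2.2995 \cdot 10^{-5}$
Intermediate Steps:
$\frac{\left(10514 - 36696\right) \frac{1}{-14904 + 1062}}{82256} = - \frac{26182}{-13842} \cdot \frac{1}{82256} = \left(-26182\right) \left(- \frac{1}{13842}\right) \frac{1}{82256} = \frac{13091}{6921} \cdot \frac{1}{82256} = \frac{247}{10741392}$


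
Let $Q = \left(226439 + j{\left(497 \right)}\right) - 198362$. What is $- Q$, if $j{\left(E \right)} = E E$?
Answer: $-275086$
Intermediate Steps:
$j{\left(E \right)} = E^{2}$
$Q = 275086$ ($Q = \left(226439 + 497^{2}\right) - 198362 = \left(226439 + 247009\right) - 198362 = 473448 - 198362 = 275086$)
$- Q = \left(-1\right) 275086 = -275086$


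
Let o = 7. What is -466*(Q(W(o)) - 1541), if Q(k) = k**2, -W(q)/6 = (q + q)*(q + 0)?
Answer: -160398598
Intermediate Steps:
W(q) = -12*q**2 (W(q) = -6*(q + q)*(q + 0) = -6*2*q*q = -12*q**2)
-466*(Q(W(o)) - 1541) = -466*((-12*7**2)**2 - 1541) = -466*((-12*49)**2 - 1541) = -466*((-588)**2 - 1541) = -466*(345744 - 1541) = -466*344203 = -160398598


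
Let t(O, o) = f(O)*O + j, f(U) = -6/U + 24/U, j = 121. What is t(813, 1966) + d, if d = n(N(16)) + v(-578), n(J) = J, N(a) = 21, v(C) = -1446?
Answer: -1286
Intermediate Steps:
f(U) = 18/U
t(O, o) = 139 (t(O, o) = (18/O)*O + 121 = 18 + 121 = 139)
d = -1425 (d = 21 - 1446 = -1425)
t(813, 1966) + d = 139 - 1425 = -1286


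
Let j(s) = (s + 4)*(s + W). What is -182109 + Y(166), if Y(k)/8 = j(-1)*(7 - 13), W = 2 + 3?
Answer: -182685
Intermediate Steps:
W = 5
j(s) = (4 + s)*(5 + s) (j(s) = (s + 4)*(s + 5) = (4 + s)*(5 + s))
Y(k) = -576 (Y(k) = 8*((20 + (-1)² + 9*(-1))*(7 - 13)) = 8*((20 + 1 - 9)*(-6)) = 8*(12*(-6)) = 8*(-72) = -576)
-182109 + Y(166) = -182109 - 576 = -182685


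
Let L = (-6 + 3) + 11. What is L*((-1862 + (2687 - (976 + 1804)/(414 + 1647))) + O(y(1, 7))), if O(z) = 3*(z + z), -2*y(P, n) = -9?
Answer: 14025536/2061 ≈ 6805.2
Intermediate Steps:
y(P, n) = 9/2 (y(P, n) = -½*(-9) = 9/2)
O(z) = 6*z (O(z) = 3*(2*z) = 6*z)
L = 8 (L = -3 + 11 = 8)
L*((-1862 + (2687 - (976 + 1804)/(414 + 1647))) + O(y(1, 7))) = 8*((-1862 + (2687 - (976 + 1804)/(414 + 1647))) + 6*(9/2)) = 8*((-1862 + (2687 - 2780/2061)) + 27) = 8*((-1862 + 5535127/2061) + 27) = 8*(1697545/2061 + 27) = 8*(1753192/2061) = 14025536/2061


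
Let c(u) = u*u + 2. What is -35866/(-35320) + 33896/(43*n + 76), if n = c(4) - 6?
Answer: 38076231/653420 ≈ 58.272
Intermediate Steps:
c(u) = 2 + u² (c(u) = u² + 2 = 2 + u²)
n = 12 (n = (2 + 4²) - 6 = (2 + 16) - 6 = 18 - 6 = 12)
-35866/(-35320) + 33896/(43*n + 76) = -35866/(-35320) + 33896/(43*12 + 76) = -35866*(-1/35320) + 33896/(516 + 76) = 17933/17660 + 33896/592 = 17933/17660 + 33896*(1/592) = 17933/17660 + 4237/74 = 38076231/653420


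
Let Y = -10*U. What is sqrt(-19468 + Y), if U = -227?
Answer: I*sqrt(17198) ≈ 131.14*I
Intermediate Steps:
Y = 2270 (Y = -10*(-227) = 2270)
sqrt(-19468 + Y) = sqrt(-19468 + 2270) = sqrt(-17198) = I*sqrt(17198)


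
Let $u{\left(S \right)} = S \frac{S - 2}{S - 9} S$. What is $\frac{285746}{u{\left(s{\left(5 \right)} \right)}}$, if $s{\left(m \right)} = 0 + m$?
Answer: $- \frac{1142984}{75} \approx -15240.0$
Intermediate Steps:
$s{\left(m \right)} = m$
$u{\left(S \right)} = \frac{S^{2} \left(-2 + S\right)}{-9 + S}$ ($u{\left(S \right)} = S \frac{-2 + S}{-9 + S} S = \frac{S \left(-2 + S\right)}{-9 + S} S = \frac{S^{2} \left(-2 + S\right)}{-9 + S}$)
$\frac{285746}{u{\left(s{\left(5 \right)} \right)}} = \frac{285746}{5^{2} \frac{1}{-9 + 5} \left(-2 + 5\right)} = \frac{285746}{25 \frac{1}{-4} \cdot 3} = \frac{285746}{25 \left(- \frac{1}{4}\right) 3} = \frac{285746}{- \frac{75}{4}} = 285746 \left(- \frac{4}{75}\right) = - \frac{1142984}{75}$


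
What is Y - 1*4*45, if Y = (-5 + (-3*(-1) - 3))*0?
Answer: -180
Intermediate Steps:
Y = 0 (Y = (-5 + (3 - 3))*0 = (-5 + 0)*0 = -5*0 = 0)
Y - 1*4*45 = 0 - 1*4*45 = 0 - 4*45 = 0 - 180 = -180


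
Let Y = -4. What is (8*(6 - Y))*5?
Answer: 400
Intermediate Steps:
(8*(6 - Y))*5 = (8*(6 - 1*(-4)))*5 = (8*(6 + 4))*5 = (8*10)*5 = 80*5 = 400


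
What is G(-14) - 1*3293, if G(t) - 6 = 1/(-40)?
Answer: -131481/40 ≈ -3287.0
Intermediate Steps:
G(t) = 239/40 (G(t) = 6 + 1/(-40) = 6 - 1/40 = 239/40)
G(-14) - 1*3293 = 239/40 - 1*3293 = 239/40 - 3293 = -131481/40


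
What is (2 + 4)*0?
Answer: 0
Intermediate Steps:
(2 + 4)*0 = 6*0 = 0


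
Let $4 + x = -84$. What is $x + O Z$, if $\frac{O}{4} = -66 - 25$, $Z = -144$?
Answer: $52328$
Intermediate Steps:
$x = -88$ ($x = -4 - 84 = -88$)
$O = -364$ ($O = 4 \left(-66 - 25\right) = 4 \left(-91\right) = -364$)
$x + O Z = -88 - -52416 = -88 + 52416 = 52328$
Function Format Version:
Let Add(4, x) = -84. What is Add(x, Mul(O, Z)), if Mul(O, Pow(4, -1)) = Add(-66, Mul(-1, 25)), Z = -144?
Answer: 52328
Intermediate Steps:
x = -88 (x = Add(-4, -84) = -88)
O = -364 (O = Mul(4, Add(-66, Mul(-1, 25))) = Mul(4, Add(-66, -25)) = Mul(4, -91) = -364)
Add(x, Mul(O, Z)) = Add(-88, Mul(-364, -144)) = Add(-88, 52416) = 52328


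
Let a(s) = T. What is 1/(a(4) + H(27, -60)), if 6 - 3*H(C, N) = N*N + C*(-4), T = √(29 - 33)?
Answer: -581/675124 - I/675124 ≈ -0.00086058 - 1.4812e-6*I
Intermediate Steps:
T = 2*I (T = √(-4) = 2*I ≈ 2.0*I)
H(C, N) = 2 - N²/3 + 4*C/3 (H(C, N) = 2 - (N*N + C*(-4))/3 = 2 - (N² - 4*C)/3 = 2 + (-N²/3 + 4*C/3) = 2 - N²/3 + 4*C/3)
a(s) = 2*I
1/(a(4) + H(27, -60)) = 1/(2*I + (2 - ⅓*(-60)² + (4/3)*27)) = 1/(2*I + (2 - ⅓*3600 + 36)) = 1/(2*I + (2 - 1200 + 36)) = 1/(2*I - 1162) = 1/(-1162 + 2*I) = (-1162 - 2*I)/1350248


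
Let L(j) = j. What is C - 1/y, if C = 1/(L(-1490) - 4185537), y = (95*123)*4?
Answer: -4233767/195701641980 ≈ -2.1634e-5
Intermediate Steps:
y = 46740 (y = 11685*4 = 46740)
C = -1/4187027 (C = 1/(-1490 - 4185537) = 1/(-4187027) = -1/4187027 ≈ -2.3883e-7)
C - 1/y = -1/4187027 - 1/46740 = -4233767/195701641980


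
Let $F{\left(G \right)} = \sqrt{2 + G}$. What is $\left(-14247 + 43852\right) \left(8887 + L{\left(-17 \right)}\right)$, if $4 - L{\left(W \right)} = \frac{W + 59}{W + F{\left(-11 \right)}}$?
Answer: $\frac{39230059180}{149} + \frac{1865115 i}{149} \approx 2.6329 \cdot 10^{8} + 12518.0 i$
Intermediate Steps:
$L{\left(W \right)} = 4 - \frac{59 + W}{W + 3 i}$ ($L{\left(W \right)} = 4 - \frac{W + 59}{W + \sqrt{2 - 11}} = 4 - \frac{59 + W}{W + \sqrt{-9}} = 4 - \frac{59 + W}{W + 3 i}$)
$\left(-14247 + 43852\right) \left(8887 + L{\left(-17 \right)}\right) = \left(-14247 + 43852\right) \left(8887 + \frac{-59 + 3 \left(-17\right) + 12 i}{-17 + 3 i}\right) = 29605 \left(8887 + \frac{-17 - 3 i}{298} \left(-59 - 51 + 12 i\right)\right) = 29605 \left(8887 + \frac{-17 - 3 i}{298} \left(-110 + 12 i\right)\right) = 29605 \left(8887 + \frac{\left(-110 + 12 i\right) \left(-17 - 3 i\right)}{298}\right) = 263099635 + \frac{29605 \left(-110 + 12 i\right) \left(-17 - 3 i\right)}{298}$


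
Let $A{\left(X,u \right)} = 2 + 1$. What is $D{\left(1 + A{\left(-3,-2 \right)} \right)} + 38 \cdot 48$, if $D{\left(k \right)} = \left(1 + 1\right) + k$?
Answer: $1830$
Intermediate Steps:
$A{\left(X,u \right)} = 3$
$D{\left(k \right)} = 2 + k$
$D{\left(1 + A{\left(-3,-2 \right)} \right)} + 38 \cdot 48 = \left(2 + \left(1 + 3\right)\right) + 38 \cdot 48 = \left(2 + 4\right) + 1824 = 6 + 1824 = 1830$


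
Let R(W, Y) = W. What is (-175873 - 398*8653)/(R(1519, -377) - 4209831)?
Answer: 3619767/4208312 ≈ 0.86015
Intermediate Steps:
(-175873 - 398*8653)/(R(1519, -377) - 4209831) = (-175873 - 398*8653)/(1519 - 4209831) = (-175873 - 3443894)/(-4208312) = -3619767*(-1/4208312) = 3619767/4208312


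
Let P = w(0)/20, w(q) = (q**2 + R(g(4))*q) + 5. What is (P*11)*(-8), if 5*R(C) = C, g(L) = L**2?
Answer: -22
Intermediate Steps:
R(C) = C/5
w(q) = 5 + q**2 + 16*q/5 (w(q) = (q**2 + ((1/5)*4**2)*q) + 5 = (q**2 + ((1/5)*16)*q) + 5 = (q**2 + 16*q/5) + 5 = 5 + q**2 + 16*q/5)
P = 1/4 (P = (5 + 0**2 + (16/5)*0)/20 = (5 + 0 + 0)*(1/20) = 5*(1/20) = 1/4 ≈ 0.25000)
(P*11)*(-8) = ((1/4)*11)*(-8) = (11/4)*(-8) = -22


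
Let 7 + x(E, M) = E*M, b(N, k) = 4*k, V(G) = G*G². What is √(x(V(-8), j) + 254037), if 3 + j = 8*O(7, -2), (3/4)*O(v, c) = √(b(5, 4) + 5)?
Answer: √(2300094 - 49152*√21)/3 ≈ 480.15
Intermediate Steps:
V(G) = G³
O(v, c) = 4*√21/3 (O(v, c) = 4*√(4*4 + 5)/3 = 4*√(16 + 5)/3 = 4*√21/3)
j = -3 + 32*√21/3 (j = -3 + 8*(4*√21/3) = -3 + 32*√21/3 ≈ 45.881)
x(E, M) = -7 + E*M
√(x(V(-8), j) + 254037) = √((-7 + (-8)³*(-3 + 32*√21/3)) + 254037) = √((-7 - 512*(-3 + 32*√21/3)) + 254037) = √((-7 + (1536 - 16384*√21/3)) + 254037) = √((1529 - 16384*√21/3) + 254037) = √(255566 - 16384*√21/3)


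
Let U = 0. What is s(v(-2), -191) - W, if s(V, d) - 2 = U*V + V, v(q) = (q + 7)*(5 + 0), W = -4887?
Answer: 4914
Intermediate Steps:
v(q) = 35 + 5*q (v(q) = (7 + q)*5 = 35 + 5*q)
s(V, d) = 2 + V (s(V, d) = 2 + (0*V + V) = 2 + (0 + V) = 2 + V)
s(v(-2), -191) - W = (2 + (35 + 5*(-2))) - 1*(-4887) = (2 + (35 - 10)) + 4887 = (2 + 25) + 4887 = 27 + 4887 = 4914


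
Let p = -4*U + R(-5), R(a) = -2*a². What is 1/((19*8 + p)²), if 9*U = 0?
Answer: 1/10404 ≈ 9.6117e-5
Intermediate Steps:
U = 0 (U = (⅑)*0 = 0)
p = -50 (p = -4*0 - 2*(-5)² = 0 - 2*25 = 0 - 50 = -50)
1/((19*8 + p)²) = 1/((19*8 - 50)²) = 1/((152 - 50)²) = 1/(102²) = 1/10404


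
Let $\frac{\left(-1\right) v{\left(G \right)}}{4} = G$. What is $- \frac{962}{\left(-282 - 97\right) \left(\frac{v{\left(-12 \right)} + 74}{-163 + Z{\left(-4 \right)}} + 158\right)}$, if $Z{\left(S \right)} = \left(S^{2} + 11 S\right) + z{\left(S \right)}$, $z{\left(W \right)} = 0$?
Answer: $\frac{7067}{438124} \approx 0.01613$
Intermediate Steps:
$v{\left(G \right)} = - 4 G$
$Z{\left(S \right)} = S^{2} + 11 S$ ($Z{\left(S \right)} = \left(S^{2} + 11 S\right) + 0 = S^{2} + 11 S$)
$- \frac{962}{\left(-282 - 97\right) \left(\frac{v{\left(-12 \right)} + 74}{-163 + Z{\left(-4 \right)}} + 158\right)} = - \frac{962}{\left(-282 - 97\right) \left(\frac{\left(-4\right) \left(-12\right) + 74}{-163 - 4 \left(11 - 4\right)} + 158\right)} = - \frac{962}{\left(-379\right) \left(\frac{48 + 74}{-163 - 28} + 158\right)} = - \frac{962}{\left(-379\right) \left(\frac{122}{-163 - 28} + 158\right)} = - \frac{962}{\left(-379\right) \left(\frac{122}{-191} + 158\right)} = - \frac{962}{\left(-379\right) \left(122 \left(- \frac{1}{191}\right) + 158\right)} = - \frac{962}{\left(-379\right) \left(- \frac{122}{191} + 158\right)} = - \frac{962}{\left(-379\right) \frac{30056}{191}} = - \frac{962}{- \frac{11391224}{191}} = \left(-962\right) \left(- \frac{191}{11391224}\right) = \frac{7067}{438124}$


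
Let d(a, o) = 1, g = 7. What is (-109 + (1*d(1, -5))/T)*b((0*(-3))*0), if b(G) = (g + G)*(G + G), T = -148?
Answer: 0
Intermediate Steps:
b(G) = 2*G*(7 + G) (b(G) = (7 + G)*(G + G) = (7 + G)*(2*G) = 2*G*(7 + G))
(-109 + (1*d(1, -5))/T)*b((0*(-3))*0) = (-109 + (1*1)/(-148))*(2*((0*(-3))*0)*(7 + (0*(-3))*0)) = (-109 + 1*(-1/148))*(2*(0*0)*(7 + 0*0)) = (-109 - 1/148)*(2*0*(7 + 0)) = -16133*0*7/74 = -16133/148*0 = 0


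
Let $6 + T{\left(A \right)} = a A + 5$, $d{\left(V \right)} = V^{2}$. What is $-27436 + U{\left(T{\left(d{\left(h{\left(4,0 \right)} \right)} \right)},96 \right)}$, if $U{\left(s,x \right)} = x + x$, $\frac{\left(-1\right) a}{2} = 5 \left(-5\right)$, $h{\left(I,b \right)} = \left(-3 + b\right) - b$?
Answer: $-27244$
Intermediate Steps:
$h{\left(I,b \right)} = -3$
$a = 50$ ($a = - 2 \cdot 5 \left(-5\right) = \left(-2\right) \left(-25\right) = 50$)
$T{\left(A \right)} = -1 + 50 A$ ($T{\left(A \right)} = -6 + \left(50 A + 5\right) = -6 + \left(5 + 50 A\right) = -1 + 50 A$)
$U{\left(s,x \right)} = 2 x$
$-27436 + U{\left(T{\left(d{\left(h{\left(4,0 \right)} \right)} \right)},96 \right)} = -27436 + 2 \cdot 96 = -27436 + 192 = -27244$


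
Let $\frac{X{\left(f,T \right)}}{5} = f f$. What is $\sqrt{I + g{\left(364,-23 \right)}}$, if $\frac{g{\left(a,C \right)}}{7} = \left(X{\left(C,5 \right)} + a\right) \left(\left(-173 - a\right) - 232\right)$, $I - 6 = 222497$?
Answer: $4 i \sqrt{998434} \approx 3996.9 i$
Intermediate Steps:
$I = 222503$ ($I = 6 + 222497 = 222503$)
$X{\left(f,T \right)} = 5 f^{2}$ ($X{\left(f,T \right)} = 5 f f = 5 f^{2}$)
$g{\left(a,C \right)} = 7 \left(-405 - a\right) \left(a + 5 C^{2}\right)$ ($g{\left(a,C \right)} = 7 \left(5 C^{2} + a\right) \left(\left(-173 - a\right) - 232\right) = 7 \left(a + 5 C^{2}\right) \left(-405 - a\right) = 7 \left(-405 - a\right) \left(a + 5 C^{2}\right)$)
$\sqrt{I + g{\left(364,-23 \right)}} = \sqrt{222503 - \left(1031940 + 927472 + 14238035\right)} = \sqrt{222503 - \left(9457987 + 6739460\right)} = \sqrt{222503 - 16197447} = \sqrt{-15974944} = 4 i \sqrt{998434}$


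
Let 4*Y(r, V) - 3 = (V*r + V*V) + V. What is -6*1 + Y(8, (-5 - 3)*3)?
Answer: 339/4 ≈ 84.750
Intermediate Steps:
Y(r, V) = ¾ + V/4 + V²/4 + V*r/4 (Y(r, V) = ¾ + ((V*r + V*V) + V)/4 = ¾ + ((V*r + V²) + V)/4 = ¾ + ((V² + V*r) + V)/4 = ¾ + (V + V² + V*r)/4 = ¾ + (V/4 + V²/4 + V*r/4) = ¾ + V/4 + V²/4 + V*r/4)
-6*1 + Y(8, (-5 - 3)*3) = -6*1 + (¾ + ((-5 - 3)*3)/4 + ((-5 - 3)*3)²/4 + (¼)*((-5 - 3)*3)*8) = -6 + (¾ + (-8*3)/4 + (-8*3)²/4 + (¼)*(-8*3)*8) = -6 + (¾ + (¼)*(-24) + (¼)*(-24)² + (¼)*(-24)*8) = -6 + (¾ - 6 + (¼)*576 - 48) = -6 + (¾ - 6 + 144 - 48) = -6 + 363/4 = 339/4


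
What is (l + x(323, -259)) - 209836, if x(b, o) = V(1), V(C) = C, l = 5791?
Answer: -204044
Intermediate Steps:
x(b, o) = 1
(l + x(323, -259)) - 209836 = (5791 + 1) - 209836 = 5792 - 209836 = -204044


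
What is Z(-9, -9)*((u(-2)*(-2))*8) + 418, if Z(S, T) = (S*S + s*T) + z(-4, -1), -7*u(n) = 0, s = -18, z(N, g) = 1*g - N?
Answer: 418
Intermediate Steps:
z(N, g) = g - N
u(n) = 0 (u(n) = -1/7*0 = 0)
Z(S, T) = 3 + S**2 - 18*T (Z(S, T) = (S*S - 18*T) + (-1 - 1*(-4)) = (S**2 - 18*T) + (-1 + 4) = (S**2 - 18*T) + 3 = 3 + S**2 - 18*T)
Z(-9, -9)*((u(-2)*(-2))*8) + 418 = (3 + (-9)**2 - 18*(-9))*((0*(-2))*8) + 418 = (3 + 81 + 162)*(0*8) + 418 = 246*0 + 418 = 0 + 418 = 418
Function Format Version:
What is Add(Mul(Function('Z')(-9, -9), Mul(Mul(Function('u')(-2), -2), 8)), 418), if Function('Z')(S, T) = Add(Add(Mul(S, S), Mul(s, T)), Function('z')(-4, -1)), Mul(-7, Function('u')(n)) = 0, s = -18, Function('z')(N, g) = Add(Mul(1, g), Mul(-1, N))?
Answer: 418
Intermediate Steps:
Function('z')(N, g) = Add(g, Mul(-1, N))
Function('u')(n) = 0 (Function('u')(n) = Mul(Rational(-1, 7), 0) = 0)
Function('Z')(S, T) = Add(3, Pow(S, 2), Mul(-18, T)) (Function('Z')(S, T) = Add(Add(Mul(S, S), Mul(-18, T)), Add(-1, Mul(-1, -4))) = Add(Add(Pow(S, 2), Mul(-18, T)), Add(-1, 4)) = Add(Add(Pow(S, 2), Mul(-18, T)), 3) = Add(3, Pow(S, 2), Mul(-18, T)))
Add(Mul(Function('Z')(-9, -9), Mul(Mul(Function('u')(-2), -2), 8)), 418) = Add(Mul(Add(3, Pow(-9, 2), Mul(-18, -9)), Mul(Mul(0, -2), 8)), 418) = Add(Mul(Add(3, 81, 162), Mul(0, 8)), 418) = Add(Mul(246, 0), 418) = Add(0, 418) = 418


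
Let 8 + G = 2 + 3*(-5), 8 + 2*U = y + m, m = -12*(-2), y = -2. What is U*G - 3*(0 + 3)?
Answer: -156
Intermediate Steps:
m = 24
U = 7 (U = -4 + (-2 + 24)/2 = -4 + (½)*22 = -4 + 11 = 7)
G = -21 (G = -8 + (2 + 3*(-5)) = -8 + (2 - 15) = -8 - 13 = -21)
U*G - 3*(0 + 3) = 7*(-21) - 3*(0 + 3) = -147 - 3*3 = -147 - 9 = -156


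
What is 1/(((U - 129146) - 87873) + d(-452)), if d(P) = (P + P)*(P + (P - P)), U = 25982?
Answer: 1/217571 ≈ 4.5962e-6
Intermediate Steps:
d(P) = 2*P**2 (d(P) = (2*P)*(P + 0) = (2*P)*P = 2*P**2)
1/(((U - 129146) - 87873) + d(-452)) = 1/(((25982 - 129146) - 87873) + 2*(-452)**2) = 1/((-103164 - 87873) + 2*204304) = 1/(-191037 + 408608) = 1/217571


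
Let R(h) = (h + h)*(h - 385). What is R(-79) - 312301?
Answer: -238989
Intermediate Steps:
R(h) = 2*h*(-385 + h) (R(h) = (2*h)*(-385 + h) = 2*h*(-385 + h))
R(-79) - 312301 = 2*(-79)*(-385 - 79) - 312301 = 2*(-79)*(-464) - 312301 = 73312 - 312301 = -238989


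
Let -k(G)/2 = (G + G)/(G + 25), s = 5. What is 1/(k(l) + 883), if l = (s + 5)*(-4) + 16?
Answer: 1/979 ≈ 0.0010215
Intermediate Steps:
l = -24 (l = (5 + 5)*(-4) + 16 = 10*(-4) + 16 = -40 + 16 = -24)
k(G) = -4*G/(25 + G) (k(G) = -2*(G + G)/(G + 25) = -2*2*G/(25 + G) = -4*G/(25 + G))
1/(k(l) + 883) = 1/(-4*(-24)/(25 - 24) + 883) = 1/(-4*(-24)/1 + 883) = 1/(-4*(-24)*1 + 883) = 1/(96 + 883) = 1/979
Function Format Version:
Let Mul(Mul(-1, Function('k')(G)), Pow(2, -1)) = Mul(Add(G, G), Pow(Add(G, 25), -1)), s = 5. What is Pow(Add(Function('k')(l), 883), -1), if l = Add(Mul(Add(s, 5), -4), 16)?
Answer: Rational(1, 979) ≈ 0.0010215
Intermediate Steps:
l = -24 (l = Add(Mul(Add(5, 5), -4), 16) = Add(Mul(10, -4), 16) = Add(-40, 16) = -24)
Function('k')(G) = Mul(-4, G, Pow(Add(25, G), -1)) (Function('k')(G) = Mul(-2, Mul(Add(G, G), Pow(Add(G, 25), -1))) = Mul(-2, Mul(Mul(2, G), Pow(Add(25, G), -1))) = Mul(-2, Mul(2, G, Pow(Add(25, G), -1))) = Mul(-4, G, Pow(Add(25, G), -1)))
Pow(Add(Function('k')(l), 883), -1) = Pow(Add(Mul(-4, -24, Pow(Add(25, -24), -1)), 883), -1) = Pow(Add(Mul(-4, -24, Pow(1, -1)), 883), -1) = Pow(Add(Mul(-4, -24, 1), 883), -1) = Pow(Add(96, 883), -1) = Pow(979, -1) = Rational(1, 979)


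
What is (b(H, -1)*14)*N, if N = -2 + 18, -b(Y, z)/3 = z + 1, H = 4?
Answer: 0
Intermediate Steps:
b(Y, z) = -3 - 3*z (b(Y, z) = -3*(z + 1) = -3*(1 + z) = -3 - 3*z)
N = 16
(b(H, -1)*14)*N = ((-3 - 3*(-1))*14)*16 = ((-3 + 3)*14)*16 = (0*14)*16 = 0*16 = 0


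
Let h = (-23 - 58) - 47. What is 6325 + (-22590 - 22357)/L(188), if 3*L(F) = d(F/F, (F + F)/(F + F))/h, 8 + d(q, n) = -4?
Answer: -1431979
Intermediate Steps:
d(q, n) = -12 (d(q, n) = -8 - 4 = -12)
h = -128 (h = -81 - 47 = -128)
L(F) = 1/32 (L(F) = (-12/(-128))/3 = (-12*(-1/128))/3 = (1/3)*(3/32) = 1/32)
6325 + (-22590 - 22357)/L(188) = 6325 + (-22590 - 22357)/(1/32) = 6325 - 44947*32 = 6325 - 1438304 = -1431979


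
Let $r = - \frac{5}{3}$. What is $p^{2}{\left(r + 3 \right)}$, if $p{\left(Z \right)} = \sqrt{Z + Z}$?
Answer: $\frac{8}{3} \approx 2.6667$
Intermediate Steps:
$r = - \frac{5}{3}$ ($r = \left(-5\right) \frac{1}{3} = - \frac{5}{3} \approx -1.6667$)
$p{\left(Z \right)} = \sqrt{2} \sqrt{Z}$ ($p{\left(Z \right)} = \sqrt{2 Z} = \sqrt{2} \sqrt{Z}$)
$p^{2}{\left(r + 3 \right)} = \left(\sqrt{2} \sqrt{- \frac{5}{3} + 3}\right)^{2} = \left(\sqrt{2} \sqrt{\frac{4}{3}}\right)^{2} = \left(\sqrt{2} \frac{2 \sqrt{3}}{3}\right)^{2} = \left(\frac{2 \sqrt{6}}{3}\right)^{2} = \frac{8}{3}$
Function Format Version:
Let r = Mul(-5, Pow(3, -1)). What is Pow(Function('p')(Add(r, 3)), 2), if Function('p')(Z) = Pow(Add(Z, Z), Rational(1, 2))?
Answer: Rational(8, 3) ≈ 2.6667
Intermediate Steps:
r = Rational(-5, 3) (r = Mul(-5, Rational(1, 3)) = Rational(-5, 3) ≈ -1.6667)
Function('p')(Z) = Mul(Pow(2, Rational(1, 2)), Pow(Z, Rational(1, 2))) (Function('p')(Z) = Pow(Mul(2, Z), Rational(1, 2)) = Mul(Pow(2, Rational(1, 2)), Pow(Z, Rational(1, 2))))
Pow(Function('p')(Add(r, 3)), 2) = Pow(Mul(Pow(2, Rational(1, 2)), Pow(Add(Rational(-5, 3), 3), Rational(1, 2))), 2) = Pow(Mul(Pow(2, Rational(1, 2)), Pow(Rational(4, 3), Rational(1, 2))), 2) = Pow(Mul(Pow(2, Rational(1, 2)), Mul(Rational(2, 3), Pow(3, Rational(1, 2)))), 2) = Pow(Mul(Rational(2, 3), Pow(6, Rational(1, 2))), 2) = Rational(8, 3)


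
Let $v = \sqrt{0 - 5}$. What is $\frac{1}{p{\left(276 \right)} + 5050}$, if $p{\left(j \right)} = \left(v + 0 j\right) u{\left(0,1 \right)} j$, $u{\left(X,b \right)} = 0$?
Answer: $\frac{1}{5050} \approx 0.00019802$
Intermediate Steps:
$v = i \sqrt{5}$ ($v = \sqrt{-5} = i \sqrt{5} \approx 2.2361 i$)
$p{\left(j \right)} = 0$ ($p{\left(j \right)} = \left(i \sqrt{5} + 0 j\right) 0 j = \left(i \sqrt{5} + 0\right) 0 j = i \sqrt{5} \cdot 0 j = 0 j = 0$)
$\frac{1}{p{\left(276 \right)} + 5050} = \frac{1}{0 + 5050} = \frac{1}{5050}$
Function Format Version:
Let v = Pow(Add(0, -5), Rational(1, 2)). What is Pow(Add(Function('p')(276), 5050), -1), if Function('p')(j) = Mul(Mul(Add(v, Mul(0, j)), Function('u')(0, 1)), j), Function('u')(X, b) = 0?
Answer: Rational(1, 5050) ≈ 0.00019802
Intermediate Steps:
v = Mul(I, Pow(5, Rational(1, 2))) (v = Pow(-5, Rational(1, 2)) = Mul(I, Pow(5, Rational(1, 2))) ≈ Mul(2.2361, I))
Function('p')(j) = 0 (Function('p')(j) = Mul(Mul(Add(Mul(I, Pow(5, Rational(1, 2))), Mul(0, j)), 0), j) = Mul(Mul(Add(Mul(I, Pow(5, Rational(1, 2))), 0), 0), j) = Mul(Mul(Mul(I, Pow(5, Rational(1, 2))), 0), j) = Mul(0, j) = 0)
Pow(Add(Function('p')(276), 5050), -1) = Pow(Add(0, 5050), -1) = Pow(5050, -1) = Rational(1, 5050)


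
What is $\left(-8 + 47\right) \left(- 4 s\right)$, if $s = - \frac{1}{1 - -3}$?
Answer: $39$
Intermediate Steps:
$s = - \frac{1}{4}$ ($s = - \frac{1}{1 + 3} = - \frac{1}{4} \approx -0.25$)
$\left(-8 + 47\right) \left(- 4 s\right) = \left(-8 + 47\right) \left(\left(-4\right) \left(- \frac{1}{4}\right)\right) = 39 \cdot 1 = 39$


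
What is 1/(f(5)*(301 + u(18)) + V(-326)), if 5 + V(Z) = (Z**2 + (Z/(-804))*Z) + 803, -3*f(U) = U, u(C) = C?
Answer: 67/7129480 ≈ 9.3976e-6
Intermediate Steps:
f(U) = -U/3
V(Z) = 798 + 803*Z**2/804 (V(Z) = -5 + ((Z**2 + (Z/(-804))*Z) + 803) = -5 + ((Z**2 + (Z*(-1/804))*Z) + 803) = -5 + ((Z**2 + (-Z/804)*Z) + 803) = -5 + ((Z**2 - Z**2/804) + 803) = -5 + (803*Z**2/804 + 803) = -5 + (803 + 803*Z**2/804) = 798 + 803*Z**2/804)
1/(f(5)*(301 + u(18)) + V(-326)) = 1/((-1/3*5)*(301 + 18) + (798 + (803/804)*(-326)**2)) = 1/(-5/3*319 + (798 + (803/804)*106276)) = 1/(-1595/3 + (798 + 21334907/201)) = 1/(-1595/3 + 21495305/201) = 1/(7129480/67) = 67/7129480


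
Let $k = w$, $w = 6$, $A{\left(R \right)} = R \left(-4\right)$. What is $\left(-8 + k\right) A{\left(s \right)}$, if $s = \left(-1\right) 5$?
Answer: $-40$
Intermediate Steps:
$s = -5$
$A{\left(R \right)} = - 4 R$
$k = 6$
$\left(-8 + k\right) A{\left(s \right)} = \left(-8 + 6\right) \left(\left(-4\right) \left(-5\right)\right) = \left(-2\right) 20 = -40$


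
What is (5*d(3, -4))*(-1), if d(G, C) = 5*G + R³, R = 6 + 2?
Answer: -2635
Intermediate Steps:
R = 8
d(G, C) = 512 + 5*G (d(G, C) = 5*G + 8³ = 5*G + 512 = 512 + 5*G)
(5*d(3, -4))*(-1) = (5*(512 + 5*3))*(-1) = (5*(512 + 15))*(-1) = (5*527)*(-1) = 2635*(-1) = -2635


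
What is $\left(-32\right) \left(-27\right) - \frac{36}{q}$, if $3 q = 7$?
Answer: $\frac{5940}{7} \approx 848.57$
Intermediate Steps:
$q = \frac{7}{3}$ ($q = \frac{1}{3} \cdot 7 = \frac{7}{3} \approx 2.3333$)
$\left(-32\right) \left(-27\right) - \frac{36}{q} = \left(-32\right) \left(-27\right) - \frac{36}{\frac{7}{3}} = 864 - \frac{108}{7} = \frac{5940}{7}$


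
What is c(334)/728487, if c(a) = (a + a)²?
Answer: 446224/728487 ≈ 0.61254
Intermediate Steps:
c(a) = 4*a² (c(a) = (2*a)² = 4*a²)
c(334)/728487 = (4*334²)/728487 = (4*111556)*(1/728487) = 446224*(1/728487) = 446224/728487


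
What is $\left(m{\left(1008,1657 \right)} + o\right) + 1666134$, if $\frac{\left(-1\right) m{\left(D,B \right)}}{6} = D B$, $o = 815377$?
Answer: $-7540025$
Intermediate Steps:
$m{\left(D,B \right)} = - 6 B D$ ($m{\left(D,B \right)} = - 6 D B = - 6 B D$)
$\left(m{\left(1008,1657 \right)} + o\right) + 1666134 = \left(\left(-6\right) 1657 \cdot 1008 + 815377\right) + 1666134 = \left(-10021536 + 815377\right) + 1666134 = -9206159 + 1666134 = -7540025$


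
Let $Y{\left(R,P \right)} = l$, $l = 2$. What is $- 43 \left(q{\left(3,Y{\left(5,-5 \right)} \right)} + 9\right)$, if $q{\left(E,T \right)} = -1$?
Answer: $-344$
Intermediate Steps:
$Y{\left(R,P \right)} = 2$
$- 43 \left(q{\left(3,Y{\left(5,-5 \right)} \right)} + 9\right) = - 43 \left(-1 + 9\right) = \left(-43\right) 8 = -344$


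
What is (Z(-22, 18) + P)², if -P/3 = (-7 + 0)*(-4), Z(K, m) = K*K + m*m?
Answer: 524176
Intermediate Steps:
Z(K, m) = K² + m²
P = -84 (P = -3*(-7 + 0)*(-4) = -(-21)*(-4) = -3*28 = -84)
(Z(-22, 18) + P)² = (((-22)² + 18²) - 84)² = ((484 + 324) - 84)² = (808 - 84)² = 724² = 524176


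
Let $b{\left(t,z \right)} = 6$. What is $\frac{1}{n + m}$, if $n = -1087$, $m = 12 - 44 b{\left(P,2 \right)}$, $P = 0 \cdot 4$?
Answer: $- \frac{1}{1339} \approx -0.00074683$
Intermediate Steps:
$P = 0$
$m = -252$ ($m = 12 - 264 = -252$)
$\frac{1}{n + m} = \frac{1}{-1087 - 252} = \frac{1}{-1339} = - \frac{1}{1339}$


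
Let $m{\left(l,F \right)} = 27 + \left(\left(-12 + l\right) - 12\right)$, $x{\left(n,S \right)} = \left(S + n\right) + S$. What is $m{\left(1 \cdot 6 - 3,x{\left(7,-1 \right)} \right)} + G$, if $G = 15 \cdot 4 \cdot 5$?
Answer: $306$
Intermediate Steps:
$x{\left(n,S \right)} = n + 2 S$
$m{\left(l,F \right)} = 3 + l$ ($m{\left(l,F \right)} = 27 + \left(-24 + l\right) = 3 + l$)
$G = 300$ ($G = 60 \cdot 5 = 300$)
$m{\left(1 \cdot 6 - 3,x{\left(7,-1 \right)} \right)} + G = \left(3 + \left(1 \cdot 6 - 3\right)\right) + 300 = \left(3 + \left(6 - 3\right)\right) + 300 = \left(3 + 3\right) + 300 = 6 + 300 = 306$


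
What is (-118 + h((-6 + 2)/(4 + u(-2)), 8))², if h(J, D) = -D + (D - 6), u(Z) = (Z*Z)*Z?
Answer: 15376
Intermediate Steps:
u(Z) = Z³ (u(Z) = Z²*Z = Z³)
h(J, D) = -6 (h(J, D) = -D + (-6 + D) = -6)
(-118 + h((-6 + 2)/(4 + u(-2)), 8))² = (-118 - 6)² = (-124)² = 15376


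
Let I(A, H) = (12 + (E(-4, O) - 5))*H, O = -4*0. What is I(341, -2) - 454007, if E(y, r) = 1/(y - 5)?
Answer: -4086187/9 ≈ -4.5402e+5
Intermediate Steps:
O = 0
E(y, r) = 1/(-5 + y)
I(A, H) = 62*H/9 (I(A, H) = (12 + (1/(-5 - 4) - 5))*H = (12 + (1/(-9) - 5))*H = (12 + (-1/9 - 5))*H = (12 - 46/9)*H = 62*H/9)
I(341, -2) - 454007 = (62/9)*(-2) - 454007 = -124/9 - 454007 = -4086187/9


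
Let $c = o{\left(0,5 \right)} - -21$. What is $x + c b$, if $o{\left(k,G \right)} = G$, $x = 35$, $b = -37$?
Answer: $-927$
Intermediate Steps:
$c = 26$ ($c = 5 - -21 = 5 + 21 = 26$)
$x + c b = 35 + 26 \left(-37\right) = 35 - 962 = -927$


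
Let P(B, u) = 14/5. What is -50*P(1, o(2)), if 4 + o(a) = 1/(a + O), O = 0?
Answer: -140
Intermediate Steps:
o(a) = -4 + 1/a (o(a) = -4 + 1/(a + 0) = -4 + 1/a)
P(B, u) = 14/5 (P(B, u) = 14*(⅕) = 14/5)
-50*P(1, o(2)) = -50*14/5 = -140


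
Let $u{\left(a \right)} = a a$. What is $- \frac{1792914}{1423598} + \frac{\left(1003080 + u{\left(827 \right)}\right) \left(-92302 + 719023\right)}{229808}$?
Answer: $\frac{752573464761712455}{163577104592} \approx 4.6007 \cdot 10^{6}$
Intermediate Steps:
$u{\left(a \right)} = a^{2}$
$- \frac{1792914}{1423598} + \frac{\left(1003080 + u{\left(827 \right)}\right) \left(-92302 + 719023\right)}{229808} = - \frac{1792914}{1423598} + \frac{\left(1003080 + 827^{2}\right) \left(-92302 + 719023\right)}{229808} = \left(-1792914\right) \frac{1}{1423598} + \left(1003080 + 683929\right) 626721 \cdot \frac{1}{229808} = - \frac{896457}{711799} + 1687009 \cdot 626721 \cdot \frac{1}{229808} = - \frac{896457}{711799} + 1057283967489 \cdot \frac{1}{229808} = - \frac{896457}{711799} + \frac{1057283967489}{229808} = \frac{752573464761712455}{163577104592}$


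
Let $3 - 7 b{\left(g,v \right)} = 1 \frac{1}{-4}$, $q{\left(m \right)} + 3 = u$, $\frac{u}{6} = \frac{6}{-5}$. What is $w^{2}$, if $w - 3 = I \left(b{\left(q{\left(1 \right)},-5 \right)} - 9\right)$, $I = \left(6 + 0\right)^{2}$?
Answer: $\frac{4536900}{49} \approx 92590.0$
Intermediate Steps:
$u = - \frac{36}{5}$ ($u = 6 \frac{6}{-5} = 6 \cdot 6 \left(- \frac{1}{5}\right) = 6 \left(- \frac{6}{5}\right) = - \frac{36}{5} \approx -7.2$)
$q{\left(m \right)} = - \frac{51}{5}$ ($q{\left(m \right)} = -3 - \frac{36}{5} = - \frac{51}{5}$)
$b{\left(g,v \right)} = \frac{13}{28}$ ($b{\left(g,v \right)} = \frac{3}{7} - \frac{1 \frac{1}{-4}}{7} = \frac{3}{7} - \frac{1 \left(- \frac{1}{4}\right)}{7} = \frac{3}{7} - - \frac{1}{28} = \frac{3}{7} + \frac{1}{28} = \frac{13}{28}$)
$I = 36$ ($I = 6^{2} = 36$)
$w = - \frac{2130}{7}$ ($w = 3 + 36 \left(\frac{13}{28} - 9\right) = 3 + 36 \left(- \frac{239}{28}\right) = 3 - \frac{2151}{7} = - \frac{2130}{7} \approx -304.29$)
$w^{2} = \left(- \frac{2130}{7}\right)^{2} = \frac{4536900}{49}$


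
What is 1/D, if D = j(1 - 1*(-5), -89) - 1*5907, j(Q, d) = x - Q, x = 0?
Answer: -1/5913 ≈ -0.00016912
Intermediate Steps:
j(Q, d) = -Q (j(Q, d) = 0 - Q = -Q)
D = -5913 (D = -(1 - 1*(-5)) - 1*5907 = -(1 + 5) - 5907 = -1*6 - 5907 = -6 - 5907 = -5913)
1/D = 1/(-5913) = -1/5913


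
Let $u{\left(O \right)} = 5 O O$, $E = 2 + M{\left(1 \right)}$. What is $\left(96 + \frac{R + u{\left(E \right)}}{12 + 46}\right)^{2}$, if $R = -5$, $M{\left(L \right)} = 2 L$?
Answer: $\frac{31843449}{3364} \approx 9466.0$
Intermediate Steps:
$E = 4$ ($E = 2 + 2 \cdot 1 = 2 + 2 = 4$)
$u{\left(O \right)} = 5 O^{2}$
$\left(96 + \frac{R + u{\left(E \right)}}{12 + 46}\right)^{2} = \left(96 + \frac{-5 + 5 \cdot 4^{2}}{12 + 46}\right)^{2} = \left(96 + \frac{-5 + 5 \cdot 16}{58}\right)^{2} = \left(96 + \left(-5 + 80\right) \frac{1}{58}\right)^{2} = \left(96 + 75 \cdot \frac{1}{58}\right)^{2} = \left(96 + \frac{75}{58}\right)^{2} = \left(\frac{5643}{58}\right)^{2} = \frac{31843449}{3364}$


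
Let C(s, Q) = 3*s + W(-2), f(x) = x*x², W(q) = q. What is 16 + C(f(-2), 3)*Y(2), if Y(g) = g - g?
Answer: 16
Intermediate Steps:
f(x) = x³
C(s, Q) = -2 + 3*s (C(s, Q) = 3*s - 2 = -2 + 3*s)
Y(g) = 0
16 + C(f(-2), 3)*Y(2) = 16 + (-2 + 3*(-2)³)*0 = 16 + (-2 + 3*(-8))*0 = 16 + (-2 - 24)*0 = 16 - 26*0 = 16 + 0 = 16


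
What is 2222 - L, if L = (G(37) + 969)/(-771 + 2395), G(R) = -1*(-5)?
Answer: 1803777/812 ≈ 2221.4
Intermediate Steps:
G(R) = 5
L = 487/812 (L = (5 + 969)/(-771 + 2395) = 974/1624 = 974*(1/1624) = 487/812 ≈ 0.59975)
2222 - L = 2222 - 1*487/812 = 2222 - 487/812 = 1803777/812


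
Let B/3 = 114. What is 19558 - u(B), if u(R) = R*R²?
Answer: -39982130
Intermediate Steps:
B = 342 (B = 3*114 = 342)
u(R) = R³
19558 - u(B) = 19558 - 1*342³ = 19558 - 1*40001688 = 19558 - 40001688 = -39982130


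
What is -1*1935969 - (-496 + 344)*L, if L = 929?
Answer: -1794761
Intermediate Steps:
-1*1935969 - (-496 + 344)*L = -1*1935969 - (-496 + 344)*929 = -1935969 - (-152)*929 = -1935969 - 1*(-141208) = -1935969 + 141208 = -1794761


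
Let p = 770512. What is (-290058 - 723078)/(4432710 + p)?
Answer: -506568/2601611 ≈ -0.19471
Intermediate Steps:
(-290058 - 723078)/(4432710 + p) = (-290058 - 723078)/(4432710 + 770512) = -1013136/5203222 = -1013136*1/5203222 = -506568/2601611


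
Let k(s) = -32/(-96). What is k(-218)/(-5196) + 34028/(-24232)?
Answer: -66306587/47216052 ≈ -1.4043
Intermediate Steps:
k(s) = ⅓ (k(s) = -32*(-1/96) = ⅓)
k(-218)/(-5196) + 34028/(-24232) = (⅓)/(-5196) + 34028/(-24232) = (⅓)*(-1/5196) + 34028*(-1/24232) = -1/15588 - 8507/6058 = -66306587/47216052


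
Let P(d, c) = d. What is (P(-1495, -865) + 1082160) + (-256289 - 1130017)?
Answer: -305641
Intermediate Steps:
(P(-1495, -865) + 1082160) + (-256289 - 1130017) = (-1495 + 1082160) + (-256289 - 1130017) = 1080665 - 1386306 = -305641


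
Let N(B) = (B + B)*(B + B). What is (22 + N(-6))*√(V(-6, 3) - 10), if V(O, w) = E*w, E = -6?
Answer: 332*I*√7 ≈ 878.39*I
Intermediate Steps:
V(O, w) = -6*w
N(B) = 4*B² (N(B) = (2*B)*(2*B) = 4*B²)
(22 + N(-6))*√(V(-6, 3) - 10) = (22 + 4*(-6)²)*√(-6*3 - 10) = (22 + 4*36)*√(-18 - 10) = (22 + 144)*√(-28) = 166*(2*I*√7) = 332*I*√7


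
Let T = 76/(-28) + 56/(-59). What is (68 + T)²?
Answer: 706018041/170569 ≈ 4139.2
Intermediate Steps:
T = -1513/413 (T = 76*(-1/28) + 56*(-1/59) = -19/7 - 56/59 = -1513/413 ≈ -3.6634)
(68 + T)² = (68 - 1513/413)² = (26571/413)² = 706018041/170569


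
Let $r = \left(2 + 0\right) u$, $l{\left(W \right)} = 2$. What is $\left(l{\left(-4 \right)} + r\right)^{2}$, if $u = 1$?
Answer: $16$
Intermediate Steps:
$r = 2$ ($r = \left(2 + 0\right) 1 = 2 \cdot 1 = 2$)
$\left(l{\left(-4 \right)} + r\right)^{2} = \left(2 + 2\right)^{2} = 4^{2} = 16$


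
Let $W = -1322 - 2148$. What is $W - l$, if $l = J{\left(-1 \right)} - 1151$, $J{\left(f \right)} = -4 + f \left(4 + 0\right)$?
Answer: $-2311$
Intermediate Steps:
$J{\left(f \right)} = -4 + 4 f$ ($J{\left(f \right)} = -4 + f 4 = -4 + 4 f$)
$l = -1159$ ($l = \left(-4 + 4 \left(-1\right)\right) - 1151 = \left(-4 - 4\right) - 1151 = -8 - 1151 = -1159$)
$W = -3470$
$W - l = -3470 - -1159 = -3470 + 1159 = -2311$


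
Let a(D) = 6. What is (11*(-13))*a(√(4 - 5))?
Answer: -858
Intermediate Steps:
(11*(-13))*a(√(4 - 5)) = (11*(-13))*6 = -143*6 = -858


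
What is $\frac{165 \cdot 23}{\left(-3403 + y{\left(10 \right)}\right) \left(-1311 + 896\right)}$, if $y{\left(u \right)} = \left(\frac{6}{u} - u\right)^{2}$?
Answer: $\frac{6325}{2292626} \approx 0.0027588$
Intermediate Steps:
$y{\left(u \right)} = \left(- u + \frac{6}{u}\right)^{2}$
$\frac{165 \cdot 23}{\left(-3403 + y{\left(10 \right)}\right) \left(-1311 + 896\right)} = \frac{165 \cdot 23}{\left(-3403 + \frac{\left(-6 + 10^{2}\right)^{2}}{100}\right) \left(-1311 + 896\right)} = \frac{3795}{\left(-3403 + \frac{\left(-6 + 100\right)^{2}}{100}\right) \left(-415\right)} = \frac{3795}{\left(-3403 + \frac{94^{2}}{100}\right) \left(-415\right)} = \frac{3795}{\left(-3403 + \frac{1}{100} \cdot 8836\right) \left(-415\right)} = \frac{3795}{\left(-3403 + \frac{2209}{25}\right) \left(-415\right)} = \frac{3795}{\left(- \frac{82866}{25}\right) \left(-415\right)} = \frac{3795}{\frac{6877878}{5}} = 3795 \cdot \frac{5}{6877878} = \frac{6325}{2292626}$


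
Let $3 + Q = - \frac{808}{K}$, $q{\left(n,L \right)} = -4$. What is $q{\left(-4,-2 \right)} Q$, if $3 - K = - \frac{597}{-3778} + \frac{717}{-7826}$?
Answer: $\frac{24150045188}{21684147} \approx 1113.7$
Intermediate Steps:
$K = \frac{21684147}{7391657}$ ($K = 3 - \left(- \frac{597}{-3778} + \frac{717}{-7826}\right) = 3 - \left(\left(-597\right) \left(- \frac{1}{3778}\right) + 717 \left(- \frac{1}{7826}\right)\right) = 3 - \left(\frac{597}{3778} - \frac{717}{7826}\right) = 3 - \frac{490824}{7391657} = \frac{21684147}{7391657} \approx 2.9336$)
$Q = - \frac{6037511297}{21684147}$ ($Q = -3 - \frac{808}{\frac{21684147}{7391657}} = -3 - \frac{5972458856}{21684147} = - \frac{6037511297}{21684147} \approx -278.43$)
$q{\left(-4,-2 \right)} Q = \left(-4\right) \left(- \frac{6037511297}{21684147}\right) = \frac{24150045188}{21684147}$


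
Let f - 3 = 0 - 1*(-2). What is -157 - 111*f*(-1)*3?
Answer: 1508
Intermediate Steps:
f = 5 (f = 3 + (0 - 1*(-2)) = 3 + (0 + 2) = 3 + 2 = 5)
-157 - 111*f*(-1)*3 = -157 - 111*5*(-1)*3 = -157 - (-555)*3 = -157 - 111*(-15) = -157 + 1665 = 1508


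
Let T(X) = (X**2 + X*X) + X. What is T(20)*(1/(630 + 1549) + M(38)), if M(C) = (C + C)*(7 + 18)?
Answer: 3394882820/2179 ≈ 1.5580e+6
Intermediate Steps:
T(X) = X + 2*X**2 (T(X) = (X**2 + X**2) + X = 2*X**2 + X = X + 2*X**2)
M(C) = 50*C (M(C) = (2*C)*25 = 50*C)
T(20)*(1/(630 + 1549) + M(38)) = (20*(1 + 2*20))*(1/(630 + 1549) + 50*38) = (20*(1 + 40))*(1/2179 + 1900) = (20*41)*(1/2179 + 1900) = 820*(4140101/2179) = 3394882820/2179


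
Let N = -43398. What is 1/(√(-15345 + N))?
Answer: -I*√6527/19581 ≈ -0.0041259*I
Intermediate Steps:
1/(√(-15345 + N)) = 1/(√(-15345 - 43398)) = 1/(√(-58743)) = 1/(3*I*√6527) = -I*√6527/19581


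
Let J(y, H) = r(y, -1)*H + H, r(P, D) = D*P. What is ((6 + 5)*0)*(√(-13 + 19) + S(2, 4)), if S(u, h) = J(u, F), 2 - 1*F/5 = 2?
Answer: 0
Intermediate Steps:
F = 0 (F = 10 - 5*2 = 10 - 10 = 0)
J(y, H) = H - H*y (J(y, H) = (-y)*H + H = -H*y + H = H - H*y)
S(u, h) = 0 (S(u, h) = 0*(1 - u) = 0)
((6 + 5)*0)*(√(-13 + 19) + S(2, 4)) = ((6 + 5)*0)*(√(-13 + 19) + 0) = (11*0)*(√6 + 0) = 0*√6 = 0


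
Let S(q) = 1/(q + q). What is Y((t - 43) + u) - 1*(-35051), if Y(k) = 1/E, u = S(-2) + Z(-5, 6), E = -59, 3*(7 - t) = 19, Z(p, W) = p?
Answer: 2068008/59 ≈ 35051.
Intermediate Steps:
t = ⅔ (t = 7 - ⅓*19 = 7 - 19/3 = ⅔ ≈ 0.66667)
S(q) = 1/(2*q)
u = -21/4 (u = (½)/(-2) - 5 = (½)*(-½) - 5 = -¼ - 5 = -21/4 ≈ -5.2500)
Y(k) = -1/59 (Y(k) = 1/(-59) = -1/59)
Y((t - 43) + u) - 1*(-35051) = -1/59 - 1*(-35051) = -1/59 + 35051 = 2068008/59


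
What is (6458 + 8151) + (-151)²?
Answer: 37410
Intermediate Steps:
(6458 + 8151) + (-151)² = 14609 + 22801 = 37410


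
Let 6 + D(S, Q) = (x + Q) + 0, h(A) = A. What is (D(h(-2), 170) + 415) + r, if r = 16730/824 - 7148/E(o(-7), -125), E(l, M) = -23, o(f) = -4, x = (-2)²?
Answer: 8661879/9476 ≈ 914.09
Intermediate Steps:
x = 4
D(S, Q) = -2 + Q (D(S, Q) = -6 + ((4 + Q) + 0) = -6 + (4 + Q) = -2 + Q)
r = 3137371/9476 (r = 16730/824 - 7148/(-23) = 16730*(1/824) - 7148*(-1/23) = 8365/412 + 7148/23 = 3137371/9476 ≈ 331.09)
(D(h(-2), 170) + 415) + r = ((-2 + 170) + 415) + 3137371/9476 = (168 + 415) + 3137371/9476 = 583 + 3137371/9476 = 8661879/9476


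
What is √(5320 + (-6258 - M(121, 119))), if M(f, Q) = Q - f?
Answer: 6*I*√26 ≈ 30.594*I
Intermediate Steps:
√(5320 + (-6258 - M(121, 119))) = √(5320 + (-6258 - (119 - 1*121))) = √(5320 + (-6258 - (119 - 121))) = √(5320 + (-6258 - 1*(-2))) = √(5320 + (-6258 + 2)) = √(5320 - 6256) = √(-936) = 6*I*√26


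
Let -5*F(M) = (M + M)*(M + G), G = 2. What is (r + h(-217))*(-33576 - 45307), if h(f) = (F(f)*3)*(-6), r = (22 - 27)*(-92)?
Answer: -26534348008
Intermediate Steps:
F(M) = -2*M*(2 + M)/5 (F(M) = -(M + M)*(M + 2)/5 = -2*M*(2 + M)/5)
r = 460 (r = -5*(-92) = 460)
h(f) = 36*f*(2 + f)/5 (h(f) = (-2*f*(2 + f)/5*3)*(-6) = -6*f*(2 + f)/5*(-6) = 36*f*(2 + f)/5)
(r + h(-217))*(-33576 - 45307) = (460 + (36/5)*(-217)*(2 - 217))*(-33576 - 45307) = (460 + (36/5)*(-217)*(-215))*(-78883) = (460 + 335916)*(-78883) = 336376*(-78883) = -26534348008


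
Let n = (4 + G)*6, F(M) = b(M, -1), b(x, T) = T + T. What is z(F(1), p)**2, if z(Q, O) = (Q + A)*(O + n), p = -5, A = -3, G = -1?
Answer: 4225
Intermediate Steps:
b(x, T) = 2*T
F(M) = -2 (F(M) = 2*(-1) = -2)
n = 18 (n = (4 - 1)*6 = 3*6 = 18)
z(Q, O) = (-3 + Q)*(18 + O) (z(Q, O) = (Q - 3)*(O + 18) = (-3 + Q)*(18 + O))
z(F(1), p)**2 = (-54 - 3*(-5) + 18*(-2) - 5*(-2))**2 = (-54 + 15 - 36 + 10)**2 = (-65)**2 = 4225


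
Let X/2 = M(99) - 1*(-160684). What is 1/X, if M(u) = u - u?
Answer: 1/321368 ≈ 3.1117e-6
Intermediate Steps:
M(u) = 0
X = 321368 (X = 2*(0 - 1*(-160684)) = 2*(0 + 160684) = 2*160684 = 321368)
1/X = 1/321368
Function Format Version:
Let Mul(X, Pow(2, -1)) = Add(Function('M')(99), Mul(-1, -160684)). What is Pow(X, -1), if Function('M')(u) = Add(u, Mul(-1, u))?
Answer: Rational(1, 321368) ≈ 3.1117e-6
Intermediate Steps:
Function('M')(u) = 0
X = 321368 (X = Mul(2, Add(0, Mul(-1, -160684))) = Mul(2, Add(0, 160684)) = Mul(2, 160684) = 321368)
Pow(X, -1) = Pow(321368, -1) = Rational(1, 321368)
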